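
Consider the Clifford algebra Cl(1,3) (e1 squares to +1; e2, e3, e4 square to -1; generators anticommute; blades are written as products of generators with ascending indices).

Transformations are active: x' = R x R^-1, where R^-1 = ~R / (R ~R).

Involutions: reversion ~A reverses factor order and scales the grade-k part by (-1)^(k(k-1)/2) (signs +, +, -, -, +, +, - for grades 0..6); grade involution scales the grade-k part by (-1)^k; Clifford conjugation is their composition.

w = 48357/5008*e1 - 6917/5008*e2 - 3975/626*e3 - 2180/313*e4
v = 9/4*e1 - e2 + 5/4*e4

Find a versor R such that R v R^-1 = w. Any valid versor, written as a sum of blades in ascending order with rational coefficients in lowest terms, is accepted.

Sketch: the shared square 5/2 makes R = v + w = 59625/5008*e1 - 11925/5008*e2 - 3975/626*e3 - 7155/1252*e4 the natural versor; its sandwich fixes that direction, negates (v - w)/2, and sends v to w.
Answer: 59625/5008*e1 - 11925/5008*e2 - 3975/626*e3 - 7155/1252*e4


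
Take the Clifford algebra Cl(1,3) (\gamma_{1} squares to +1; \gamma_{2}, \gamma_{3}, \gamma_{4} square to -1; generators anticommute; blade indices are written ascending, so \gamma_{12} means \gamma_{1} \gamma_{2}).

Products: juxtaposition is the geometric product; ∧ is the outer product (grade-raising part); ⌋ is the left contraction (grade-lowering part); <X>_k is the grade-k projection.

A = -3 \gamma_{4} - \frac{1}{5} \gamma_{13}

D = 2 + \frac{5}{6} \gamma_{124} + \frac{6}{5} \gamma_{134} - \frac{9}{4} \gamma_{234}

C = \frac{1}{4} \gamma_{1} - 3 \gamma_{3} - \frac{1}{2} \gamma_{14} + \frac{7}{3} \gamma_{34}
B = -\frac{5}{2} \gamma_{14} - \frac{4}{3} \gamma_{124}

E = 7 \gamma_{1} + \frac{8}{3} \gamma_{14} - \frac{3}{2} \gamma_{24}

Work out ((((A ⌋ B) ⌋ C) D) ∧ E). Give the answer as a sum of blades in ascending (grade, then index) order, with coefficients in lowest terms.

step 1: \frac{15}{2} \gamma_{1} - 4 \gamma_{12}
step 2: \frac{15}{8} - \frac{15}{4} \gamma_{4}
step 3: \frac{15}{4} - \frac{15}{2} \gamma_{4} + \frac{25}{8} \gamma_{12} + \frac{9}{2} \gamma_{13} - \frac{135}{16} \gamma_{23} + \frac{25}{16} \gamma_{124} + \frac{9}{4} \gamma_{134} - \frac{135}{32} \gamma_{234}
step 4: \frac{105}{4} \gamma_{1} + \frac{125}{2} \gamma_{14} - \frac{45}{8} \gamma_{24} - \frac{945}{16} \gamma_{123} + \frac{441}{32} \gamma_{1234}
Answer: \frac{105}{4} \gamma_{1} + \frac{125}{2} \gamma_{14} - \frac{45}{8} \gamma_{24} - \frac{945}{16} \gamma_{123} + \frac{441}{32} \gamma_{1234}


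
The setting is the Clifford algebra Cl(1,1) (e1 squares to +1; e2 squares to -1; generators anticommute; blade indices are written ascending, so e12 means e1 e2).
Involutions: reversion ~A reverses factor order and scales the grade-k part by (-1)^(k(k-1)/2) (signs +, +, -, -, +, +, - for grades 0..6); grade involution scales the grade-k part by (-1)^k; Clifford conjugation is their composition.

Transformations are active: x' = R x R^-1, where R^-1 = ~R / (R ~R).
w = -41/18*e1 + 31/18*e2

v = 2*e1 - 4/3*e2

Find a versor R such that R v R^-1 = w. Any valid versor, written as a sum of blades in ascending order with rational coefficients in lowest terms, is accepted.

Why this works: both vectors square to 20/9, so q(v) = q(w) and R = v + w = -5/18*e1 + 7/18*e2 carries v to w — its own direction survives, the complement (v - w)/2 flips.
Answer: -5/18*e1 + 7/18*e2


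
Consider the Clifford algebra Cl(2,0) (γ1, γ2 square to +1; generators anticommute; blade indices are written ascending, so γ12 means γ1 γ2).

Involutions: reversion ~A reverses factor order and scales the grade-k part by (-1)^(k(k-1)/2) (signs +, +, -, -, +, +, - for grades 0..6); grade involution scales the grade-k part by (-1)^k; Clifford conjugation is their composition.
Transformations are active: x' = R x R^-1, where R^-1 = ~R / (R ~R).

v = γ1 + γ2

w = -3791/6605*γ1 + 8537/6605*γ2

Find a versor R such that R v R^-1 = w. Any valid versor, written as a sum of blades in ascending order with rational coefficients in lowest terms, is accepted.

Key observation: q(v) = q(w) = 2 (sandwiches preserve the norm), so R = v + w = 2814/6605*γ1 + 15142/6605*γ2 works whenever it is invertible — the component of v along it is kept and (v - w)/2 reverses, sending v to w.
Answer: 2814/6605*γ1 + 15142/6605*γ2


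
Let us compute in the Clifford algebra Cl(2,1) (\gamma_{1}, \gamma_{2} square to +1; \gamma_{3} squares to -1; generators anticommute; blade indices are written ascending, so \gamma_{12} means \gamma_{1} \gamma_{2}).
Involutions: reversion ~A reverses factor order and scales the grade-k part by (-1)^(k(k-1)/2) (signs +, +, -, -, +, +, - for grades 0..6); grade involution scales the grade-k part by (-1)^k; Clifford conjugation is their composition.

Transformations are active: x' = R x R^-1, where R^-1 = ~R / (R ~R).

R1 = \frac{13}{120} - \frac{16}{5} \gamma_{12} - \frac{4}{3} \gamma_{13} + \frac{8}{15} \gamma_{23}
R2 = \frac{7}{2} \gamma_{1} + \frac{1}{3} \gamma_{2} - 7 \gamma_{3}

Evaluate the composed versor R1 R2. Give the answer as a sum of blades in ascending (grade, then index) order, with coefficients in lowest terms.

Distribute over the terms of R2 (each basis-blade product reordered to ascending indices, repeated generators contracted through their squares):
R1 (\frac{7}{2} \gamma_{1}) = \frac{91}{240} \gamma_{1} + \frac{56}{5} \gamma_{2} + \frac{14}{3} \gamma_{3} + \frac{28}{15} \gamma_{123}
R1 (\frac{1}{3} \gamma_{2}) = -\frac{16}{15} \gamma_{1} + \frac{13}{360} \gamma_{2} - \frac{8}{45} \gamma_{3} + \frac{4}{9} \gamma_{123}
R1 (-7 \gamma_{3}) = -\frac{28}{3} \gamma_{1} + \frac{56}{15} \gamma_{2} - \frac{91}{120} \gamma_{3} + \frac{112}{5} \gamma_{123}
Summing the partial products and collecting blades:
Answer: -\frac{481}{48} \gamma_{1} + \frac{5389}{360} \gamma_{2} + \frac{1343}{360} \gamma_{3} + \frac{1112}{45} \gamma_{123}


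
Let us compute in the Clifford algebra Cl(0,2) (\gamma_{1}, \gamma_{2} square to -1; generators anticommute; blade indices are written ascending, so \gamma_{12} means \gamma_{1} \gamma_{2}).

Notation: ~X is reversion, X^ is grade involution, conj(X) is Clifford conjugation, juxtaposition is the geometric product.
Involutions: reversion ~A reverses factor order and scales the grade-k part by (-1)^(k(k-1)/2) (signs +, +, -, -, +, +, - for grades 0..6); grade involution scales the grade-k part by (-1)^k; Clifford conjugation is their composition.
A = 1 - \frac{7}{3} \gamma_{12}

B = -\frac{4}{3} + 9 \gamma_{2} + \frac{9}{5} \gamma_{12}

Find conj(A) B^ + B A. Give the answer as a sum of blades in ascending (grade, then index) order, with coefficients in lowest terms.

first term: -\frac{83}{15} + 21 \gamma_{1} - 9 \gamma_{2} - \frac{59}{45} \gamma_{12}
second term: \frac{43}{15} - 21 \gamma_{1} + 9 \gamma_{2} + \frac{221}{45} \gamma_{12}
Answer: -\frac{8}{3} + \frac{18}{5} \gamma_{12}


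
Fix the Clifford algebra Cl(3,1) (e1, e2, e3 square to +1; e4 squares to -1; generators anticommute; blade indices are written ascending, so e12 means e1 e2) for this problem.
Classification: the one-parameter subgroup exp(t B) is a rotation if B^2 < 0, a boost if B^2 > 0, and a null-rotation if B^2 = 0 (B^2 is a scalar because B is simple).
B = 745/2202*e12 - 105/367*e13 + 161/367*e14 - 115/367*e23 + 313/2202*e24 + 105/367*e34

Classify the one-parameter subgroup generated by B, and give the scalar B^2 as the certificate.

B^2 term by term: the squares give (745/2202)^2*(e12)^2 + (-105/367)^2*(e13)^2 + (161/367)^2*(e14)^2 + (-115/367)^2*(e23)^2 + (313/2202)^2*(e24)^2 + (105/367)^2*(e34)^2 = 555025/4848804*(-1) + 11025/134689*(-1) + 25921/134689*(+1) + 13225/134689*(-1) + 97969/4848804*(+1) + 11025/134689*(+1) = 0 (each basis 2-blade squares to minus the product of its generators' squares); cross terms between blades sharing an index anticommute and cancel; the commuting (index-disjoint) pairs give grade-4 terms 2*c*c'*(blade product), which cancel blade by blade — e1234: 26075/134689 + 10955/134689 - 37030/134689 = 0 — confirming B is simple. So B^2 = 0.
Answer: null-rotation, certificate B^2 = 0. No conjugation can change B^2 = 0; the sign gives the class.


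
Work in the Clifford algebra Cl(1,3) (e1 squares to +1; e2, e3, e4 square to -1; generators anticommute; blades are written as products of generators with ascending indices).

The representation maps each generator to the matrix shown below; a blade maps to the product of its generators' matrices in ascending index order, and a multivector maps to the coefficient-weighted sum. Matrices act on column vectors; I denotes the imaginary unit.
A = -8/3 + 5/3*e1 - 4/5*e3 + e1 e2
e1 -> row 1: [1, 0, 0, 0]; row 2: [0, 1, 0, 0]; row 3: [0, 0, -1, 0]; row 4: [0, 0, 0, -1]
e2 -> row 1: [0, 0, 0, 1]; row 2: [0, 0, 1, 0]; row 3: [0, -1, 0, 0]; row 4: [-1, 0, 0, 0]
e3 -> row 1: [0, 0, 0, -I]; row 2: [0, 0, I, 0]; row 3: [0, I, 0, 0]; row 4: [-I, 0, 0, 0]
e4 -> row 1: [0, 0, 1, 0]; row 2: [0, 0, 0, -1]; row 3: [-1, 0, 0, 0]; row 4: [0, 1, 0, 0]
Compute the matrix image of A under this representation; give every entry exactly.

Bivector images (products of the table entries): rho(e1 e2) = rho(e1)rho(e2) = row 1: [0, 0, 0, 1]; row 2: [0, 0, 1, 0]; row 3: [0, 1, 0, 0]; row 4: [1, 0, 0, 0].
M = (-8/3)*1 + (5/3)*rho(e1) + (-4/5)*rho(e3) + (1)*rho(e1 e2), summed entrywise (1 is the identity matrix):
Answer: row 1: [-1, 0, 0, 1 + 4*I/5]; row 2: [0, -1, 1 - 4*I/5, 0]; row 3: [0, 1 - 4*I/5, -13/3, 0]; row 4: [1 + 4*I/5, 0, 0, -13/3]


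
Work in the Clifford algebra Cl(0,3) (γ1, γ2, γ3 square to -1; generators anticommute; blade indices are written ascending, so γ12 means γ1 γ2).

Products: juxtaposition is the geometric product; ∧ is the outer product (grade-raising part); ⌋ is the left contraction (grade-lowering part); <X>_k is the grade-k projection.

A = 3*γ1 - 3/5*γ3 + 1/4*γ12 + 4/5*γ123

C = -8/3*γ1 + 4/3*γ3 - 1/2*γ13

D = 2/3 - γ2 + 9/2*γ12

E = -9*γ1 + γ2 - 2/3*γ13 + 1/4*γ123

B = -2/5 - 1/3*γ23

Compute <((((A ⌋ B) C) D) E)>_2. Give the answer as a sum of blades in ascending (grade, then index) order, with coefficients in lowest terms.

step 1: 1/5*γ2
step 2: 8/15*γ12 + 4/15*γ23 + 1/10*γ123
step 3: -12/5 + 8/15*γ1 - 43/60*γ3 + 16/45*γ12 + 11/10*γ13 + 8/45*γ23 + 1/15*γ123
step 4: 111/20 + 1951/90*γ1 - 1933/360*γ2 - 851/90*γ3 + 359/432*γ12 - 287/60*γ13 + 511/540*γ23 - 33/10*γ123
step 5: 359/432*γ12 - 287/60*γ13 + 511/540*γ23
Answer: 359/432*γ12 - 287/60*γ13 + 511/540*γ23


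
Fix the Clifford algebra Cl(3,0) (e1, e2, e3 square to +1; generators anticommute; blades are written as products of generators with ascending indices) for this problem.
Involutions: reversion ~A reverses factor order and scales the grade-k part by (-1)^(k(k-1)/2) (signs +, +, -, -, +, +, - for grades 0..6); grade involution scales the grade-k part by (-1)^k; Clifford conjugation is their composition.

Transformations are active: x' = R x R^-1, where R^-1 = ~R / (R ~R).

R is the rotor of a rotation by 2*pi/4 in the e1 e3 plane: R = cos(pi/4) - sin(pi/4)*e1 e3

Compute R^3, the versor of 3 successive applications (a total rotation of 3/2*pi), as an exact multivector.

The rotor phase is half the rotation angle and phases add under composition, so 3 steps in the e1 e3 plane accumulate phase 3*(pi/4) = 3*pi/4: R^3 = cos(3*pi/4) - sin(3*pi/4)*e1 e3.
cos(3*pi/4) = -sqrt(2)/2 and sin(3*pi/4) = sqrt(2)/2, so R^3 = -sqrt(2)/2 - sqrt(2)/2*e1 e3. The net rotation is 3/2*pi; the rotor keeps the half-angle phase exactly.
Answer: -sqrt(2)/2 - sqrt(2)/2*e1 e3


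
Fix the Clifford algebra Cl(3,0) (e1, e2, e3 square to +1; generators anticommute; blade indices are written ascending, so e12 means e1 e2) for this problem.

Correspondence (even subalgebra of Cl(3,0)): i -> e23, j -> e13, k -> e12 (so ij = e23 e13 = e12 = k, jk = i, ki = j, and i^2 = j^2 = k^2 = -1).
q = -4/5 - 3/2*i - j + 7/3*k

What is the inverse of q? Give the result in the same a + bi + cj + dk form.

In blades: q = -4/5 + 7/3*e12 - e13 - 3/2*e23.
With qbar = -4/5 - 7/3*e12 + e13 + 3/2*e23 (scalar fixed, mapped units negated), q qbar = 8401/900 (the sum of squared coefficients), so q^-1 = qbar / (8401/900) = -720/8401 - 2100/8401*e12 + 900/8401*e13 + 1350/8401*e23; translating back:
Answer: -720/8401 + 1350/8401*i + 900/8401*j - 2100/8401*k


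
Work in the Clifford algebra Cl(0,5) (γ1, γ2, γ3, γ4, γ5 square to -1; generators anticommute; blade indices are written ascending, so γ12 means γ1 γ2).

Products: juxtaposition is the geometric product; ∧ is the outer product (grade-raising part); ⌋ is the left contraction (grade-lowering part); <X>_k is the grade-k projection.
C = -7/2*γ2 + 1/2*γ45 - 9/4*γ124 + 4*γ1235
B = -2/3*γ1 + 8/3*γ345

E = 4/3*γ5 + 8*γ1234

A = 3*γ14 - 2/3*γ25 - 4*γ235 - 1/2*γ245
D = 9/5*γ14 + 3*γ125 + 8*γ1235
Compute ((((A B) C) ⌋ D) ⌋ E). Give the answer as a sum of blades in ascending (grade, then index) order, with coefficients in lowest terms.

step 1: -2*γ4 + 4/3*γ23 - 32/3*γ24 + 4/9*γ125 + 8*γ135 + 16/9*γ234 - 8/3*γ1235 - 1/3*γ1245
step 2: -32/3 - 24*γ1 + 32*γ2 - 58/9*γ3 + 112/3*γ4 + 1/4*γ5 - 13/3*γ12 + 4*γ13 - 62/9*γ15 - 7*γ24 + 16/3*γ25 + 44/9*γ34 - γ45 + 2/9*γ124 + γ134 - 28/3*γ135 + 107/18*γ145 - 8/9*γ235 + 6*γ345 - 4/3*γ1234 - 28*γ1235 + 128/3*γ1345 - 52/3*γ2345 + 8*γ12345
step 3: -224 + 2624/45*γ1 - 286/3*γ2 + 216/5*γ4 + 13*γ5 - 3/4*γ12 + 128/3*γ13 - 96/5*γ14 + 96*γ15 + 496/9*γ23 + 104*γ25 + 104/3*γ35 + 2*γ123 + 176/9*γ125 + 256*γ135 + 192*γ235 - 256/3*γ1235
step 4: -52/3 + 16*γ4 - 896/3*γ5 - 3968/9*γ14 + 768/5*γ23 + 1024/3*γ24 + 6*γ34 + 1728/5*γ123 - 2288/3*γ134 - 20992/45*γ234 - 1792*γ1234
Answer: -52/3 + 16*γ4 - 896/3*γ5 - 3968/9*γ14 + 768/5*γ23 + 1024/3*γ24 + 6*γ34 + 1728/5*γ123 - 2288/3*γ134 - 20992/45*γ234 - 1792*γ1234


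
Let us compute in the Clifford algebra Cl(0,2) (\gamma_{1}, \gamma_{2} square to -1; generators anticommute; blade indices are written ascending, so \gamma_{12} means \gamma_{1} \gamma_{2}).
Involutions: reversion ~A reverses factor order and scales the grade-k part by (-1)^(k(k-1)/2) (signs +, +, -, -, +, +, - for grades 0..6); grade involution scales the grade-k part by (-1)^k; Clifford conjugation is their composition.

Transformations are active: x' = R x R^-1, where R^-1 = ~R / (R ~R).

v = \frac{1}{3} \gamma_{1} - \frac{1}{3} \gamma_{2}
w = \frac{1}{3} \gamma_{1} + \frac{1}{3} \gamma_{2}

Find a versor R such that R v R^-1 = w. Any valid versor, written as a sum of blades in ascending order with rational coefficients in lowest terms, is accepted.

Why this works: both vectors square to -\frac{2}{9}, so q(v) = q(w) and R = v + w = \frac{2}{3} \gamma_{1} carries v to w — its own direction survives, the complement (v - w)/2 flips.
Answer: \frac{2}{3} \gamma_{1}


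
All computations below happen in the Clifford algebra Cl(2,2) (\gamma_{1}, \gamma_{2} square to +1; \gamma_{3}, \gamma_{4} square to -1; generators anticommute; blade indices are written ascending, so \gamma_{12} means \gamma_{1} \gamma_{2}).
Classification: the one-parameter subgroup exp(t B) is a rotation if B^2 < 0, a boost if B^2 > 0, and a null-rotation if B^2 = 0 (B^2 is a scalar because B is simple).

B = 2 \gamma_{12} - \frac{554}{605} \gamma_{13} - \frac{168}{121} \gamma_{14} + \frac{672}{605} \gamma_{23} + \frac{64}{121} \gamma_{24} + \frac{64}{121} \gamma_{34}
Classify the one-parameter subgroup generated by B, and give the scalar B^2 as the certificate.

B^2 term by term: the squares give (2)^2*(\gamma_{12})^2 + (-\frac{554}{605})^2*(\gamma_{13})^2 + (-\frac{168}{121})^2*(\gamma_{14})^2 + (\frac{672}{605})^2*(\gamma_{23})^2 + (\frac{64}{121})^2*(\gamma_{24})^2 + (\frac{64}{121})^2*(\gamma_{34})^2 = 4*(-1) + \frac{306916}{366025}*(+1) + \frac{28224}{14641}*(+1) + \frac{451584}{366025}*(+1) + \frac{4096}{14641}*(+1) + \frac{4096}{14641}*(-1) = 0 (each basis 2-blade squares to minus the product of its generators' squares); cross terms between blades sharing an index anticommute and cancel; the commuting (index-disjoint) pairs give grade-4 terms 2*c*c'*(blade product), which cancel blade by blade — \gamma_{1234}: \frac{256}{121} + \frac{70912}{73205} - \frac{225792}{73205} = 0 — confirming B is simple. So B^2 = 0.
Answer: null-rotation, certificate B^2 = 0. Why this suffices: the scalar 0 survives any versor conjugation, so its sign alone determines the class however B is presented.


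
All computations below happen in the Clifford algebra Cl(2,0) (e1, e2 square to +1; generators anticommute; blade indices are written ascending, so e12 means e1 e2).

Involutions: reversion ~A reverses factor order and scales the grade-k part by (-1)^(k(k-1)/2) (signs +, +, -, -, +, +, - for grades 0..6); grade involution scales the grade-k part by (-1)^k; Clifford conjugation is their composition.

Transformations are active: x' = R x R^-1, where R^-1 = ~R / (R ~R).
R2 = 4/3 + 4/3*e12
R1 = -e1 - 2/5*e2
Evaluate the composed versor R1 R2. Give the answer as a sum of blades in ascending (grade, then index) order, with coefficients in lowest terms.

Distribute over the terms of R1 (each basis-blade product reordered to ascending indices, repeated generators contracted through their squares):
(-e1) R2 = -4/3*e1 - 4/3*e2
(-2/5*e2) R2 = 8/15*e1 - 8/15*e2
Summing the partial products and collecting blades:
Answer: -4/5*e1 - 28/15*e2


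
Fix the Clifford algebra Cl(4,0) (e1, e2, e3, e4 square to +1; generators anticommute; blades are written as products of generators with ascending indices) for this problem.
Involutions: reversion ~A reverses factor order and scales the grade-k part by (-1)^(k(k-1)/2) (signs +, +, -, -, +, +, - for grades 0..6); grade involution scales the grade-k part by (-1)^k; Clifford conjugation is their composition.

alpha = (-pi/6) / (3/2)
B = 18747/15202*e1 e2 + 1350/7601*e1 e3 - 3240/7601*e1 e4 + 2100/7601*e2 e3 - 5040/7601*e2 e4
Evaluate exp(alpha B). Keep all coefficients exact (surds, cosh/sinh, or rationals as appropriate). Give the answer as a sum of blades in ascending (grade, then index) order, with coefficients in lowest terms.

B^2 term by term: the squares give (18747/15202)^2*(e1 e2)^2 + (1350/7601)^2*(e1 e3)^2 + (-3240/7601)^2*(e1 e4)^2 + (2100/7601)^2*(e2 e3)^2 + (-5040/7601)^2*(e2 e4)^2 = 351450009/231100804*(-1) + 1822500/57775201*(-1) + 10497600/57775201*(-1) + 4410000/57775201*(-1) + 25401600/57775201*(-1) = -9/4 (each basis 2-blade squares to minus the product of its generators' squares); cross terms between blades sharing an index anticommute and cancel; the commuting (index-disjoint) pairs give grade-4 terms 2*c*c'*(blade product), which cancel blade by blade — e1 e2 e3 e4: 13608000/57775201 - 13608000/57775201 = 0 — confirming B is simple. So B^2 = -9/4.
B^2 = -9/4 — the series telescopes trigonometrically here: l = 3/2, alpha*l = -pi/6, so exp(alpha B) = cos(-pi/6) + (sin(-pi/6)/(3/2))*B = sqrt(3)/2 + (-1/3)*B.
Answer: sqrt(3)/2 - 6249/15202*e1 e2 - 450/7601*e1 e3 + 1080/7601*e1 e4 - 700/7601*e2 e3 + 1680/7601*e2 e4


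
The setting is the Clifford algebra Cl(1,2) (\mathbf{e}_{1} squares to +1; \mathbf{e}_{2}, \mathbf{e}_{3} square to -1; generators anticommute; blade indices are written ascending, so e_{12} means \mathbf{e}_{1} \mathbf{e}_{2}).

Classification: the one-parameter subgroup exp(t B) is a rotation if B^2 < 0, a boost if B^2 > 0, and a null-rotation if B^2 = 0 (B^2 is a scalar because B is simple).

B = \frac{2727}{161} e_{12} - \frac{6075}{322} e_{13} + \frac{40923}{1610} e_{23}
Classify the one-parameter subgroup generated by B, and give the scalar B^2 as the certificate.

B^2 term by term: the squares give (\frac{2727}{161})^2*(e_{12})^2 + (-\frac{6075}{322})^2*(e_{13})^2 + (\frac{40923}{1610})^2*(e_{23})^2 = \frac{7436529}{25921}*(+1) + \frac{36905625}{103684}*(+1) + \frac{1674691929}{2592100}*(-1) = -\frac{81}{25} (each basis 2-blade squares to minus the product of its generators' squares); cross terms between blades sharing an index anticommute and cancel. So B^2 = -\frac{81}{25}.
Answer: rotation, certificate B^2 = -\frac{81}{25}. Note: conjugating B changes its blade decomposition but never the scalar B^2 = -\frac{81}{25}, whose sign settles the classification.


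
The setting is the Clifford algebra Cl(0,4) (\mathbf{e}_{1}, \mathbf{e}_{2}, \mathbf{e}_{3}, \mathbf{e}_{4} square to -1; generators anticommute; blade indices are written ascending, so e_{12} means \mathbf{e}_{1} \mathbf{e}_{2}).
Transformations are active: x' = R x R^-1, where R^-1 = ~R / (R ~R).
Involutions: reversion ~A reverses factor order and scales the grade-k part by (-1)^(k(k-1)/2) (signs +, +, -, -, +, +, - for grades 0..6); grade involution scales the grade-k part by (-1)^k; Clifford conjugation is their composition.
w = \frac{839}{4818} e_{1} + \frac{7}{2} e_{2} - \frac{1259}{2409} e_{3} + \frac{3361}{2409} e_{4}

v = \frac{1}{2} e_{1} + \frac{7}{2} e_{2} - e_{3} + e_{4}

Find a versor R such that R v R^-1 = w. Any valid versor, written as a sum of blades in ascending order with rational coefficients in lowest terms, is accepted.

Key observation: q(v) = q(w) = -\frac{29}{2} (sandwiches preserve the norm), so R = v + w = \frac{1624}{2409} e_{1} + 7 e_{2} - \frac{3668}{2409} e_{3} + \frac{5770}{2409} e_{4} works whenever it is invertible — the component of v along it is kept and (v - w)/2 reverses, sending v to w.
Answer: \frac{1624}{2409} e_{1} + 7 e_{2} - \frac{3668}{2409} e_{3} + \frac{5770}{2409} e_{4}


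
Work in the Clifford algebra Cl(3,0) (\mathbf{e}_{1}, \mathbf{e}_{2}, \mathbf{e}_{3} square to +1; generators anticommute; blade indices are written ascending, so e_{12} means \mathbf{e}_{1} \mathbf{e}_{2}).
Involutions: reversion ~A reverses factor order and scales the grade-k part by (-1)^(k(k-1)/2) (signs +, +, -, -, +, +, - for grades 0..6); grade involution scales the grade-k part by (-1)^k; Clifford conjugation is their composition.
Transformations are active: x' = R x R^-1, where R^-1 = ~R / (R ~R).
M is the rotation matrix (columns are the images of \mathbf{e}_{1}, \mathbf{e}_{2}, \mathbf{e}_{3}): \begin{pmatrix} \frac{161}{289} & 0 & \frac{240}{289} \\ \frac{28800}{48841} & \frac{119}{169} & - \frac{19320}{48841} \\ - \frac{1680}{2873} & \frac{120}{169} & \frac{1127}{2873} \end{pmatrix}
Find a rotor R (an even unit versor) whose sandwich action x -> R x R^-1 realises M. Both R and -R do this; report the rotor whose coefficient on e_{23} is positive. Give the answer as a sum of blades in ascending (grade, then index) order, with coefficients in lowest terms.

Method: write R = a + b12*e_{12} + b13*e_{13} + b23*e_{23} with a^2 + b12^2 + b13^2 + b23^2 = 1 (so R^-1 = ~R). Expanding the columns R e_j ~R gives tr M = 4a^2 - 1 and, from the antisymmetric part, M21 - M12 = -4a*b12, M13 - M31 = 4a*b13, M32 - M23 = -4a*b23.
Here tr M = \frac{80759}{48841}, so a^2 = (1 + tr M)/4 = \frac{32400}{48841} and a = ±\frac{180}{221}. Taking a = \frac{180}{221}: M21 - M12 = \frac{28800}{48841}, M13 - M31 = \frac{69120}{48841}, M32 - M23 = \frac{54000}{48841}, giving b12 = -\frac{40}{221}, b13 = \frac{96}{221}, b23 = -\frac{75}{221}, i.e. R = \frac{180}{221} - \frac{40}{221} e_{12} + \frac{96}{221} e_{13} - \frac{75}{221} e_{23}.
Its e_{23} coefficient is negative, so report the other preimage -R.
Answer: -\frac{180}{221} + \frac{40}{221} e_{12} - \frac{96}{221} e_{13} + \frac{75}{221} e_{23}. Why the constraint matters: R and -R act identically through the sandwich — M has trace \frac{80759}{48841} either way — so only the sign condition on e_{23} picks one of the two preimages.


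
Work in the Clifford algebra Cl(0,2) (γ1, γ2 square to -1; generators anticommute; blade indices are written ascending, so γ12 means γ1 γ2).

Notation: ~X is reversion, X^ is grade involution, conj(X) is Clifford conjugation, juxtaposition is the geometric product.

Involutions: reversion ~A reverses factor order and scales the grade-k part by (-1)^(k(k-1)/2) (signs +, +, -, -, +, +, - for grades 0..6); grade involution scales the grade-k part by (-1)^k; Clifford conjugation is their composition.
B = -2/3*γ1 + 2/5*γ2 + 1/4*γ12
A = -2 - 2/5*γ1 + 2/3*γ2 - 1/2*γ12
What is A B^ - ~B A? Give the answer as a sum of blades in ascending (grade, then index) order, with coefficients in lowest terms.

first term: 79/120 - 41/30*γ1 + 17/30*γ2 - 353/450*γ12
second term: -79/120 + 13/10*γ1 - 31/30*γ2 + 97/450*γ12
Answer: 79/60 - 8/3*γ1 + 8/5*γ2 - γ12


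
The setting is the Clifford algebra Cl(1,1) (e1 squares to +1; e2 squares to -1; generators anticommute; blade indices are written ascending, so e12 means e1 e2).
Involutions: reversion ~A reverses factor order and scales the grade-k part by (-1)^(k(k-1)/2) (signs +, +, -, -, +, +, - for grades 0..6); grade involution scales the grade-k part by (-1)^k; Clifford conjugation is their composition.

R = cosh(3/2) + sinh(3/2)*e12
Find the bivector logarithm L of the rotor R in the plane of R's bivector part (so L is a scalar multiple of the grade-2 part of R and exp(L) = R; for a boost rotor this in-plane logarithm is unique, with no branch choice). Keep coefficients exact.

The scalar part of R is cosh(3/2), giving the rapidity magnitude (cosh is even); the bivector part supplies orientation, its quotient by sinh of the rapidity is the plane, and L = rapidity * plane — unique in that plane, since flipping both signs leaves L unchanged.
Concretely: cosh(rapidity) = cosh(3/2) gives rapidity = ±3/2, and since rapidity/sinh(rapidity) is even the sign is immaterial: L = (rapidity/sinh(rapidity)) * <R>_2 = (3/(2*sinh(3/2))) * <R>_2.
Answer: 3/2*e12


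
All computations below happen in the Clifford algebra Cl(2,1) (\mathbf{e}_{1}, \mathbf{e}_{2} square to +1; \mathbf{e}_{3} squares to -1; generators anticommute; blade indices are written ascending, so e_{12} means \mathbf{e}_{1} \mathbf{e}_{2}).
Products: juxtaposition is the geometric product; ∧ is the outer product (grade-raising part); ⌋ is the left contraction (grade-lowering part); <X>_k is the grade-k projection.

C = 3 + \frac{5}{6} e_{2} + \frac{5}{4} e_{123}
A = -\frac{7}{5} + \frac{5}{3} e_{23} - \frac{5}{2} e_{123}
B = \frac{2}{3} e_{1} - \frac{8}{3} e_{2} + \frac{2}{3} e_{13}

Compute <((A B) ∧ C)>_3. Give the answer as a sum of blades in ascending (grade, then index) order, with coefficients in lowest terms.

step 1: -\frac{14}{15} e_{1} + \frac{27}{5} e_{2} + \frac{40}{9} e_{3} - \frac{10}{9} e_{12} - \frac{38}{5} e_{13} - \frac{5}{3} e_{23} + \frac{10}{9} e_{123}
step 2: -\frac{14}{5} e_{1} + \frac{81}{5} e_{2} + \frac{40}{3} e_{3} - \frac{37}{9} e_{12} - \frac{114}{5} e_{13} - \frac{235}{27} e_{23} + \frac{29}{3} e_{123}
step 3: \frac{29}{3} e_{123}
Answer: \frac{29}{3} e_{123}


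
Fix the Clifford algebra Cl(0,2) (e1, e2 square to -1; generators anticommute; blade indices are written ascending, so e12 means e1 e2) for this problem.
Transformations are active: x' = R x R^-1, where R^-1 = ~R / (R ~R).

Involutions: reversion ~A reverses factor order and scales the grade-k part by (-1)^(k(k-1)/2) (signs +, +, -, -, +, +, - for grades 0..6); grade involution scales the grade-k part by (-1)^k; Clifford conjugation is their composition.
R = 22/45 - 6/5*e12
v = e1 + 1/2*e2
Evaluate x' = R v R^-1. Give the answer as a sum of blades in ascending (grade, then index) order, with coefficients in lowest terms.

~R = 22/45 + 6/5*e12, and R ~R = 136/81, so R^-1 = ~R / (136/81).
R v = 49/45*e1 - 43/45*e2
Answer: -311/850*e1 - 449/425*e2


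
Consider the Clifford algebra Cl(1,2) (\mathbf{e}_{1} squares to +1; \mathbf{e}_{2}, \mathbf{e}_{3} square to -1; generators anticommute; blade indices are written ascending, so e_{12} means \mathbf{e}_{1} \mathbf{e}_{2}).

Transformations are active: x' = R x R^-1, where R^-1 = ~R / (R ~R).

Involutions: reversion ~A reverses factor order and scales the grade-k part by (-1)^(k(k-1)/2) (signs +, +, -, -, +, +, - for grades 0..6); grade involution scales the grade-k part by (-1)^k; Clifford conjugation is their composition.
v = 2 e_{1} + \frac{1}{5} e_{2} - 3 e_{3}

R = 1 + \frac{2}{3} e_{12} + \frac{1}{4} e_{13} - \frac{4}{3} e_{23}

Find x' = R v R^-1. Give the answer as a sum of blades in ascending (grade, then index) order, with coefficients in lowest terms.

~R = 1 - \frac{2}{3} e_{12} - \frac{1}{4} e_{13} + \frac{4}{3} e_{23}, and R ~R = \frac{109}{48}, so R^-1 = ~R / (\frac{109}{48}).
R v = \frac{157}{60} e_{1} - \frac{77}{15} e_{2} - \frac{113}{30} e_{3} - \frac{283}{60} e_{123}
Answer: \frac{9554}{1635} e_{1} - \frac{3139}{545} e_{2} + \frac{4009}{1635} e_{3}


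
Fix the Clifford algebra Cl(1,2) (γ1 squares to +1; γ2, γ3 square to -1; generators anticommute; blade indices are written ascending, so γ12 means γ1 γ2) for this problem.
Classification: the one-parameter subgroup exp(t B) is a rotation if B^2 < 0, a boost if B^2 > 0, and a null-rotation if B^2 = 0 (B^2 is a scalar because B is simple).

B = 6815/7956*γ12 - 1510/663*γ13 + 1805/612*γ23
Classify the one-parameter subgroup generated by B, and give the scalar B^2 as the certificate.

B^2 term by term: the squares give (6815/7956)^2*(γ12)^2 + (-1510/663)^2*(γ13)^2 + (1805/612)^2*(γ23)^2 = 46444225/63297936*(+1) + 2280100/439569*(+1) + 3258025/374544*(-1) = -25/9 (each basis 2-blade squares to minus the product of its generators' squares); cross terms between blades sharing an index anticommute and cancel. So B^2 = -25/9.
Answer: rotation, certificate B^2 = -25/9. The scalar -25/9 is the complete invariant here: its sign names the subgroup type.


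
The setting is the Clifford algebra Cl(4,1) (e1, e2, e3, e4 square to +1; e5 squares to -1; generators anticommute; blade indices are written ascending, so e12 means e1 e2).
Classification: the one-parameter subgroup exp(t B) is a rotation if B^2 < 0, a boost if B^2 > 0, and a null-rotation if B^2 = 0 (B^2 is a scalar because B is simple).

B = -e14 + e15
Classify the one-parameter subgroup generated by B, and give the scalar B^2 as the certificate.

B^2 term by term: the squares give (-1)^2*(e14)^2 + (1)^2*(e15)^2 = 1*(-1) + 1*(+1) = 0 (each basis 2-blade squares to minus the product of its generators' squares); cross terms between blades sharing an index anticommute and cancel. So B^2 = 0.
Answer: null-rotation, certificate B^2 = 0. No conjugation can change B^2 = 0; the sign gives the class.


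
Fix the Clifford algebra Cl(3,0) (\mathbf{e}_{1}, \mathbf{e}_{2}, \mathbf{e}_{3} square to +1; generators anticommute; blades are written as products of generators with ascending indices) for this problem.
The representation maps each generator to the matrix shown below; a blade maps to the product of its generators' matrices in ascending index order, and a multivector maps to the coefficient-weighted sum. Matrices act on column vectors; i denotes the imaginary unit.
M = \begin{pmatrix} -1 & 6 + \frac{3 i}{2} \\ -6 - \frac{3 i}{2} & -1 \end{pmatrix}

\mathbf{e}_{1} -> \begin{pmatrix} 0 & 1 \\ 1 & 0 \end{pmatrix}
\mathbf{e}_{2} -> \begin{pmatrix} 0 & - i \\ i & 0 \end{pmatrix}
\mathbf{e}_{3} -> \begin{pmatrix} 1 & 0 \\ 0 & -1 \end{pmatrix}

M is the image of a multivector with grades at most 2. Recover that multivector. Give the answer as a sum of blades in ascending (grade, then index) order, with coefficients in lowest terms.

Method: 1, rho(e_{1}), rho(e_{2}), rho(e_{3}) form a trace-orthogonal basis of the 2x2 complex matrices (tr(X Y) = 2 if X = Y, else 0), so M = m0*1 + m1*rho(e_{1}) + m2*rho(e_{2}) + m3*rho(e_{3}) with m0 = tr(M)/2 = -1, m1 = tr(M rho(e_{1}))/2 = 0, m2 = tr(M rho(e_{2}))/2 = - \frac{3}{2} + 6 i, m3 = tr(M rho(e_{3}))/2 = 0.
Multiplying table entries, the bivector images are rho(e_{1} e_{2}) = i*rho(e_{3}), rho(e_{1} e_{3}) = -i*rho(e_{2}), rho(e_{2} e_{3}) = i*rho(e_{1}); with real blade coefficients the real parts of m0..m3 are the coefficients of 1, e_{1}, e_{2}, e_{3} and the imaginary parts give the bivectors (e_{2} e_{3}: Im m1, e_{1} e_{3}: -Im m2, e_{1} e_{2}: Im m3).
Answer: -1 - \frac{3}{2} e_{2} - 6 e_{1} e_{3}


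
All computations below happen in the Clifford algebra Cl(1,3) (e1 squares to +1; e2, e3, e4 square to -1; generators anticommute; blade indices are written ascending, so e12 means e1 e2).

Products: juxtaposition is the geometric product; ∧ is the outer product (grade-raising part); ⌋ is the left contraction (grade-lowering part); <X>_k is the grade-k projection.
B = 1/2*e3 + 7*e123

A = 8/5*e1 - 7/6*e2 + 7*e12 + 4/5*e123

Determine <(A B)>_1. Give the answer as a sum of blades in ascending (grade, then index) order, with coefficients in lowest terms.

step 1: -28/5 + 49*e3 - 2/5*e12 - 221/30*e13 + 637/60*e23 + 7/2*e123
step 2: 49*e3
Answer: 49*e3


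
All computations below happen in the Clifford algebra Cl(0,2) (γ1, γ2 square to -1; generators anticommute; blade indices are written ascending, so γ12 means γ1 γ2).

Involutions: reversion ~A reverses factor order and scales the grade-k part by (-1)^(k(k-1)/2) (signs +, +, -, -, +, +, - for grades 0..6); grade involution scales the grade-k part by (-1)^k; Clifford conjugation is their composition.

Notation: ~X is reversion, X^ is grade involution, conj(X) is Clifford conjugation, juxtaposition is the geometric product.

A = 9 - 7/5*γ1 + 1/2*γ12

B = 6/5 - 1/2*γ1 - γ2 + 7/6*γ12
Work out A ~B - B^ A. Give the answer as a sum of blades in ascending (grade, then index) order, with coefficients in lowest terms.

first term: 641/60 - 142/25*γ1 - 653/60*γ2 - 17/2*γ12
second term: 131/12 + 83/25*γ1 + 427/60*γ2 + 25/2*γ12
Answer: -7/30 - 9*γ1 - 18*γ2 - 21*γ12


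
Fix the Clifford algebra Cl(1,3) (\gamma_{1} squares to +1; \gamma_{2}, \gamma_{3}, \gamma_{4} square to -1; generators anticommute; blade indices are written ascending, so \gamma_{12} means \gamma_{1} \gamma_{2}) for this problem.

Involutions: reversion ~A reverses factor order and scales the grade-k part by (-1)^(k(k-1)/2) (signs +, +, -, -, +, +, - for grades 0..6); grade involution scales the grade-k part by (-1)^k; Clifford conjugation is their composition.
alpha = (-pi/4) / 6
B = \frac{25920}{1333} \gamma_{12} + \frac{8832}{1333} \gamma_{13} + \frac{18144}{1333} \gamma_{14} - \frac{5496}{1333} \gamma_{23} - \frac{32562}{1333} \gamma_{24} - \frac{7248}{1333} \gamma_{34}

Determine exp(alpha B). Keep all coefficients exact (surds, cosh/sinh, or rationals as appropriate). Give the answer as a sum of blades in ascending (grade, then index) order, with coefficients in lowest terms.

B^2 term by term: the squares give (\frac{25920}{1333})^2*(\gamma_{12})^2 + (\frac{8832}{1333})^2*(\gamma_{13})^2 + (\frac{18144}{1333})^2*(\gamma_{14})^2 + (-\frac{5496}{1333})^2*(\gamma_{23})^2 + (-\frac{32562}{1333})^2*(\gamma_{24})^2 + (-\frac{7248}{1333})^2*(\gamma_{34})^2 = \frac{671846400}{1776889}*(+1) + \frac{78004224}{1776889}*(+1) + \frac{329204736}{1776889}*(+1) + \frac{30206016}{1776889}*(-1) + \frac{1060283844}{1776889}*(-1) + \frac{52533504}{1776889}*(-1) = -36 (each basis 2-blade squares to minus the product of its generators' squares); cross terms between blades sharing an index anticommute and cancel; the commuting (index-disjoint) pairs give grade-4 terms 2*c*c'*(blade product), which cancel blade by blade — \gamma_{1234}: -\frac{375736320}{1776889} + \frac{575175168}{1776889} - \frac{199438848}{1776889} = 0 — confirming B is simple. So B^2 = -36.
B^2 = -36 — since the square is negative, the closed form is circular: l = 6, alpha*l = - \frac{\pi}{4}, so exp(alpha B) = cos(- \frac{\pi}{4}) + (sin(- \frac{\pi}{4})/6)*B = \frac{\sqrt{2}}{2} + (- \frac{\sqrt{2}}{12})*B.
Answer: \frac{\sqrt{2}}{2} - \frac{2160 \sqrt{2}}{1333} \gamma_{12} - \frac{736 \sqrt{2}}{1333} \gamma_{13} - \frac{1512 \sqrt{2}}{1333} \gamma_{14} + \frac{458 \sqrt{2}}{1333} \gamma_{23} + \frac{5427 \sqrt{2}}{2666} \gamma_{24} + \frac{604 \sqrt{2}}{1333} \gamma_{34}


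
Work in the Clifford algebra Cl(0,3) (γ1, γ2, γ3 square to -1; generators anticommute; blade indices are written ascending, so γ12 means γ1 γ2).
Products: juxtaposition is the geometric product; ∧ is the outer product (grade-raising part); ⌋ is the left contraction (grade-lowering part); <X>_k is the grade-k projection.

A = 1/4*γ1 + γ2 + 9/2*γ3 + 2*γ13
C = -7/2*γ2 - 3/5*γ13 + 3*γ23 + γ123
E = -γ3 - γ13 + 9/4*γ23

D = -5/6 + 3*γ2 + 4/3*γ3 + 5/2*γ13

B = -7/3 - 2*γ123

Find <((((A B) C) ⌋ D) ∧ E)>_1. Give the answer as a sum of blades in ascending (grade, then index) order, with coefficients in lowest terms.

step 1: -7/12*γ1 - 19/3*γ2 - 21/2*γ3 + 9*γ12 - 20/3*γ13 + 1/2*γ23
step 2: -83/3 + 373/10*γ1 - 229/6*γ2 + 79/10*γ3 - 859/120*γ12 - 100/3*γ13 - 1247/30*γ23 - 1733/60*γ123
step 3: 9466/45 + 79/4*γ1 - 83*γ2 - 4685/36*γ3 - 415/6*γ13
step 4: -9466/45*γ3 - 41419/180*γ13 + 5563/10*γ23 - 617/16*γ123
step 5: -9466/45*γ3
Answer: -9466/45*γ3


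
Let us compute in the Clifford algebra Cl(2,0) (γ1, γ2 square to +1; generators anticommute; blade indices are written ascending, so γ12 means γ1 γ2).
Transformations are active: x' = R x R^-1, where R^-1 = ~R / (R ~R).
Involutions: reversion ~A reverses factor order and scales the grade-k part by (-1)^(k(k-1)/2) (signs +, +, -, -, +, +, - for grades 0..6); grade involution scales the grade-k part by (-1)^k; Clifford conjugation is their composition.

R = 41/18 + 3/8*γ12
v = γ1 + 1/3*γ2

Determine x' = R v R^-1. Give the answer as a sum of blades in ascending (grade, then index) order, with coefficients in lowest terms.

~R = 41/18 - 3/8*γ12, and R ~R = 27625/5184, so R^-1 = ~R / (27625/5184).
R v = 173/72*γ1 + 83/216*γ2
Answer: 29119/27625*γ1 - 401/82875*γ2


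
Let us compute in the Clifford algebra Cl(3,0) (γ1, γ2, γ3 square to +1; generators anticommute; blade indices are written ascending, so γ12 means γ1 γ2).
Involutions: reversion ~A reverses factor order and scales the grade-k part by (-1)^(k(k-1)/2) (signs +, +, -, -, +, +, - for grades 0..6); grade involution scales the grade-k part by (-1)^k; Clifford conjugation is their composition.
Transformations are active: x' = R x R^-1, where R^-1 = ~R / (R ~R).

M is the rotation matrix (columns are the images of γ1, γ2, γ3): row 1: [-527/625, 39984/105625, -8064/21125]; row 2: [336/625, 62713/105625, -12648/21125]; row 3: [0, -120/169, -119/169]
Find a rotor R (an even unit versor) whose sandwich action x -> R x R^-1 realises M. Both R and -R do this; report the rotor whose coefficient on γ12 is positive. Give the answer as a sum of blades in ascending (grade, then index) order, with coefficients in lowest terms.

Method: write R = a + b12*γ12 + b13*γ13 + b23*γ23 with a^2 + b12^2 + b13^2 + b23^2 = 1 (so R^-1 = ~R). Expanding the columns R e_j ~R gives tr M = 4a^2 - 1 and, from the antisymmetric part, M21 - M12 = -4a*b12, M13 - M31 = 4a*b13, M32 - M23 = -4a*b23.
Here tr M = -4029/4225, so a^2 = (1 + tr M)/4 = 49/4225 and a = ±7/65. Taking a = 7/65: M21 - M12 = 672/4225, M13 - M31 = -8064/21125, M32 - M23 = -2352/21125, giving b12 = -24/65, b13 = -288/325, b23 = 84/325, i.e. R = 7/65 - 24/65*γ12 - 288/325*γ13 + 84/325*γ23.
Its γ12 coefficient is negative, so report the other preimage -R.
Answer: -7/65 + 24/65*γ12 + 288/325*γ13 - 84/325*γ23. Recall the cover is two-to-one: with M of trace -4029/4225, both preimages act alike, and the stated γ12 sign chooses the sheet.


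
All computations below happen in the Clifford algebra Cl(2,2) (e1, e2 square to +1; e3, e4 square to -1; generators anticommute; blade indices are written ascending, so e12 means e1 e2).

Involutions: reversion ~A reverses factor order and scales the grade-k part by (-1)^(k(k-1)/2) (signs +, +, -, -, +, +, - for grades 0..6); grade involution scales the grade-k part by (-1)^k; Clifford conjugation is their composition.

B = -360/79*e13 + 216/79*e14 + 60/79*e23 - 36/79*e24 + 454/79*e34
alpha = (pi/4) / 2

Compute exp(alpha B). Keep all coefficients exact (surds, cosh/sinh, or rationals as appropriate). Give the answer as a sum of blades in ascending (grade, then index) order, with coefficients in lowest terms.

B^2 term by term: the squares give (-360/79)^2*(e13)^2 + (216/79)^2*(e14)^2 + (60/79)^2*(e23)^2 + (-36/79)^2*(e24)^2 + (454/79)^2*(e34)^2 = 129600/6241*(+1) + 46656/6241*(+1) + 3600/6241*(+1) + 1296/6241*(+1) + 206116/6241*(-1) = -4 (each basis 2-blade squares to minus the product of its generators' squares); cross terms between blades sharing an index anticommute and cancel; the commuting (index-disjoint) pairs give grade-4 terms 2*c*c'*(blade product), which cancel blade by blade — e1234: -25920/6241 + 25920/6241 = 0 — confirming B is simple. So B^2 = -4.
B^2 = -4 — a negative square means the series sums to a rotation: l = 2, alpha*l = pi/4, so exp(alpha B) = cos(pi/4) + (sin(pi/4)/2)*B = sqrt(2)/2 + (sqrt(2)/4)*B.
Answer: sqrt(2)/2 - 90*sqrt(2)/79*e13 + 54*sqrt(2)/79*e14 + 15*sqrt(2)/79*e23 - 9*sqrt(2)/79*e24 + 227*sqrt(2)/158*e34
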